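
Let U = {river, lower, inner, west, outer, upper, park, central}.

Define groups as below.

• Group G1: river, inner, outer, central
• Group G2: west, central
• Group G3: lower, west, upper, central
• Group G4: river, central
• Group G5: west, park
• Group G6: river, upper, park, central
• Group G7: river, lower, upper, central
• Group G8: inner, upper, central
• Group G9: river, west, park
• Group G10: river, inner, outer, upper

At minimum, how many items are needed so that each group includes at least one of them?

The 3 items {outer, park, central} hit every group.
No choice of 2 items meets every group, so 3 is the minimum.

3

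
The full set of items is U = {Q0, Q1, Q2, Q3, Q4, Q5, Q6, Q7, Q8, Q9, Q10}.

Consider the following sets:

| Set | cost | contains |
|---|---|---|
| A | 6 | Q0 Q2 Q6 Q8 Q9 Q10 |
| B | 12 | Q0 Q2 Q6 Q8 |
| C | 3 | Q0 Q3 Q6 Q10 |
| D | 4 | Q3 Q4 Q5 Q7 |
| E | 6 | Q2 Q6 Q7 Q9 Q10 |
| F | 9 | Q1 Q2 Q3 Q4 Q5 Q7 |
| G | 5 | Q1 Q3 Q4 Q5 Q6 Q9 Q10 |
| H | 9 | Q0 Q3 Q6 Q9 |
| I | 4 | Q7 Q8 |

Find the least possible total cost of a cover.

A, D, G together cover every item (A ∪ D ∪ G = {Q0, Q1, Q2, Q3, Q4, Q5, Q6, Q7, Q8, Q9, Q10}); total cost 6 + 4 + 5 = 15.
No covering selection has total cost below 15.

15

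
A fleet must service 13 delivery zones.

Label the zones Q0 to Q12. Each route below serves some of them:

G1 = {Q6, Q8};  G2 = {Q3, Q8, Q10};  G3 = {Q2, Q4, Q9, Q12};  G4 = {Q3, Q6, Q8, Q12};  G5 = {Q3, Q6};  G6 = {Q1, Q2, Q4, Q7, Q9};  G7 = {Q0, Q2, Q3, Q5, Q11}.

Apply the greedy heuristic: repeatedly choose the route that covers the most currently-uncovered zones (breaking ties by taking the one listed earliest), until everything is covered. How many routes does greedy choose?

4

Greedy: pick G6 (covers 5 new) → pick G4 (covers 4 new) → pick G7 (covers 3 new) → pick G2 (covers 1 new). Total picks: 4.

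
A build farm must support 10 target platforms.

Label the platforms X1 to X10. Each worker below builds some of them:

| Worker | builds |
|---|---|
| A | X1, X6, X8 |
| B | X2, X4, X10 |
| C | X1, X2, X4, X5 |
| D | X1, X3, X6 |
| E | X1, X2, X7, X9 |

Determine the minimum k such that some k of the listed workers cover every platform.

5

A and B and C and D and E together: A ∪ B ∪ C ∪ D ∪ E = {X1, X2, X3, X4, X5, X6, X7, X8, X9, X10} — every platform is covered.
No 4 of the 5 workers cover everything (all 5 combinations miss at least one platform), so 5 is optimal.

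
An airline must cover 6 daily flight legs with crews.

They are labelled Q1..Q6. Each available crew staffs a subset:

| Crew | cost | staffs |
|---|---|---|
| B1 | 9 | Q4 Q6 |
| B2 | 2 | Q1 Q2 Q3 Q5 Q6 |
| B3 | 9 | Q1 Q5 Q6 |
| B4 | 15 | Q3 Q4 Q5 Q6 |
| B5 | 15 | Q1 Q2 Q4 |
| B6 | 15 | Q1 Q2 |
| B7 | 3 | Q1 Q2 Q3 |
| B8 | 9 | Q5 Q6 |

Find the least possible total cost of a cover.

11

B1, B2 together cover every leg (B1 ∪ B2 = {Q1, Q2, Q3, Q4, Q5, Q6}); total cost 9 + 2 = 11.
No covering selection has total cost below 11.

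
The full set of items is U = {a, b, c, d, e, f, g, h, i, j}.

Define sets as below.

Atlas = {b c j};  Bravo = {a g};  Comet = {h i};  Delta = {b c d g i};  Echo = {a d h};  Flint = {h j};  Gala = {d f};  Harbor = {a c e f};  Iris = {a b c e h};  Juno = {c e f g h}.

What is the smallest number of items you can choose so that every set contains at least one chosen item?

4

The 4 items {a, d, h, j} hit every set.
The sets Atlas, Bravo, Comet, Gala are pairwise disjoint, so any hitting set needs a separate item for each — at least 4. Hence 4 is optimal.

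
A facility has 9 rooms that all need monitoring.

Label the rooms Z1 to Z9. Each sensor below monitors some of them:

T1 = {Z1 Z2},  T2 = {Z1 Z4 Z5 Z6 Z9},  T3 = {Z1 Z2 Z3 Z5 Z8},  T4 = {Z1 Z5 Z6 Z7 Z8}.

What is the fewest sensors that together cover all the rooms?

T2 and T3 and T4 together: T2 ∪ T3 ∪ T4 = {Z1, Z2, Z3, Z4, Z5, Z6, Z7, Z8, Z9} — every room is covered.
Only T3 contains Z3, so T3 is forced; the remaining 4 rooms need at least 2 more sensors (each remaining sensor adds at most 3) — so at least 3 sensors are needed, and 3 is optimal.

3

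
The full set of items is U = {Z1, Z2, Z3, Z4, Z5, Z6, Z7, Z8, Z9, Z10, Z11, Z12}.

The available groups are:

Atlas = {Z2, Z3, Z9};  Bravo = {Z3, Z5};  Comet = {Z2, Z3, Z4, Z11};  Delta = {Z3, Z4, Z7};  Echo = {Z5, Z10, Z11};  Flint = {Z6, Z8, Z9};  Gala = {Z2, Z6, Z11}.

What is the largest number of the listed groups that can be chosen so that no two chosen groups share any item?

3

Delta, Echo, Flint are pairwise disjoint (Delta={Z3,Z4,Z7}; Echo={Z5,Z10,Z11}; Flint={Z6,Z8,Z9}).
Every remaining group overlaps one of these, and no 4 of the listed groups are pairwise disjoint, so 3 is the maximum.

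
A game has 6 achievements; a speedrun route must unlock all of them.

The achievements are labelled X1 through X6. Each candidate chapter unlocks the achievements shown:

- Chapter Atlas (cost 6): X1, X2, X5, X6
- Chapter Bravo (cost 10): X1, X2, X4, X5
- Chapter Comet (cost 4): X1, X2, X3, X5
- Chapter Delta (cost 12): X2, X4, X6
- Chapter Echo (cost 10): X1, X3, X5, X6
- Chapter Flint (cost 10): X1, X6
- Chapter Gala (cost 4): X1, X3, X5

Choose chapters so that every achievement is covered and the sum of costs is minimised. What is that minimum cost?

16

Comet, Delta together cover every achievement (Comet ∪ Delta = {X1, X2, X3, X4, X5, X6}); total cost 4 + 12 = 16.
The greedy pick Comet, Atlas, Bravo costs 20; no covering selection beats 16.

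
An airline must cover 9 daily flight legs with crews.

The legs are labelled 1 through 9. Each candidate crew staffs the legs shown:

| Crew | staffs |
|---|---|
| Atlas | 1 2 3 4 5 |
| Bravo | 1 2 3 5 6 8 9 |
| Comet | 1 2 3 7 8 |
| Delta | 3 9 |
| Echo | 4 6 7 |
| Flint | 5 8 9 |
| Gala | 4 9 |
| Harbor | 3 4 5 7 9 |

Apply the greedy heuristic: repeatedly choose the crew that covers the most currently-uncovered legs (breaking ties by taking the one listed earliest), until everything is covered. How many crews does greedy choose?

Greedy: pick Bravo (covers 7 new) → pick Echo (covers 2 new). Total picks: 2.

2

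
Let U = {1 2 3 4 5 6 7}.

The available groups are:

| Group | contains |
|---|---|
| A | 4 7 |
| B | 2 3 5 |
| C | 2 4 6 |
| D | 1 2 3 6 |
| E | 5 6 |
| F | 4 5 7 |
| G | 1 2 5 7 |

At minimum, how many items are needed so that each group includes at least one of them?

The 3 items {2, 5, 7} hit every group.
No choice of 2 items meets every group, so 3 is the minimum.

3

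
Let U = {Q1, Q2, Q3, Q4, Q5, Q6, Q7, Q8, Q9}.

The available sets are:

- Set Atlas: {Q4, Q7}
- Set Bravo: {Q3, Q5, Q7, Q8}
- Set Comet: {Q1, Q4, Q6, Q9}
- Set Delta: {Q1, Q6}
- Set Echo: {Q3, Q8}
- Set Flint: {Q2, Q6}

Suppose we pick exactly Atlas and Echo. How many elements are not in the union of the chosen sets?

Union of Atlas, Echo = {Q3, Q4, Q7, Q8}.
Not covered: Q1, Q2, Q5, Q6, Q9 — 5 elements.

5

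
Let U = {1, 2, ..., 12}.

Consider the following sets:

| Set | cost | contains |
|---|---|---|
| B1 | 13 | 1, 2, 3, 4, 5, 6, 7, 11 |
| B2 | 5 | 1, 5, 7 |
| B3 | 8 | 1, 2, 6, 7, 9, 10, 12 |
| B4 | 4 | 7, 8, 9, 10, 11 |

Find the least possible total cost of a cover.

B1, B3, B4 together cover every element (B1 ∪ B3 ∪ B4 = {1, 2, 3, 4, 5, 6, 7, 8, 9, 10, 11, 12}); total cost 13 + 8 + 4 = 25.
No covering selection has total cost below 25.

25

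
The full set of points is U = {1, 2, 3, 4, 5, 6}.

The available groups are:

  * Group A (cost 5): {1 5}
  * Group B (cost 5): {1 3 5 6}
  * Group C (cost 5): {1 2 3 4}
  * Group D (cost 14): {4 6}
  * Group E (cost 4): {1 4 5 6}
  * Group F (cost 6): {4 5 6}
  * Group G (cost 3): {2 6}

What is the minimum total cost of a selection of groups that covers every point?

C, E together cover every point (C ∪ E = {1, 2, 3, 4, 5, 6}); total cost 5 + 4 = 9.
No covering selection has total cost below 9.

9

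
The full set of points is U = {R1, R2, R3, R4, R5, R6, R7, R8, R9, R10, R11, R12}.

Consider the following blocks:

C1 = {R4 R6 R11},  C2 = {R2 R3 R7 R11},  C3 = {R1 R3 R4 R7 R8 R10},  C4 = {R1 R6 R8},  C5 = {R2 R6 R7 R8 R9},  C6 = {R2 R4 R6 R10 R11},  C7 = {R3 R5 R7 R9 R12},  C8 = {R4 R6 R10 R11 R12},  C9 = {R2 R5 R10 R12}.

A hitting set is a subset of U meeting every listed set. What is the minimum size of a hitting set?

3

H = {R8, R11, R12} meets every block (each contains at least one member of H), and |H| = 3.
No choice of 2 points meets every block, so 3 is the minimum.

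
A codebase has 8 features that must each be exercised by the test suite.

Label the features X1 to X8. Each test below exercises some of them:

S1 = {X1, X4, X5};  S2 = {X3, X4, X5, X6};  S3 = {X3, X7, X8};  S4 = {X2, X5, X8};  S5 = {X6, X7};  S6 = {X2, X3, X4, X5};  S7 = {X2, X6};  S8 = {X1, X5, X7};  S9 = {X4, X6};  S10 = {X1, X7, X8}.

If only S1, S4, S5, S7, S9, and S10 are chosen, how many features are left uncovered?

1

Union of S1, S4, S5, S7, S9, S10 = {X1, X2, X4, X5, X6, X7, X8}.
Not covered: X3 — 1 feature.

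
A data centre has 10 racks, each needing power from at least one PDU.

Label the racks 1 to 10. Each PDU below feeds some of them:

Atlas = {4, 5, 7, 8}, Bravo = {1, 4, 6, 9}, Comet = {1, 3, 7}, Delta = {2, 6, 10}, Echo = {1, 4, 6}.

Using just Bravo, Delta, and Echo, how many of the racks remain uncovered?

Union of Bravo, Delta, Echo = {1, 2, 4, 6, 9, 10}.
Not covered: 3, 5, 7, 8 — 4 racks.

4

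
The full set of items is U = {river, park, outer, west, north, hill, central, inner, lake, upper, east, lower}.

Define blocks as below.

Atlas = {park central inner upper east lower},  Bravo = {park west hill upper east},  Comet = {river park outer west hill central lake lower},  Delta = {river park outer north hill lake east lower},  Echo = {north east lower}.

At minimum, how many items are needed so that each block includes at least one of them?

Take H = {outer, east}. Each listed block contains at least one of these, so H is a hitting set of size 2.
No single item lies in every block, so at least 2 are needed and 2 is optimal.

2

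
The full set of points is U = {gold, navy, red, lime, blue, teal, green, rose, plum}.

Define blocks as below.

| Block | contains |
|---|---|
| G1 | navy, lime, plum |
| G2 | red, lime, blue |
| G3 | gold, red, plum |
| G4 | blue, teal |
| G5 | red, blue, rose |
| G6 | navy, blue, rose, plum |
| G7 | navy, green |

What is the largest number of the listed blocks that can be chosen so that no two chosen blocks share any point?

3

G3, G4, G7 are pairwise disjoint (G3={gold,red,plum}; G4={blue,teal}; G7={navy,green}).
Every remaining block overlaps one of these, and no 4 of the listed blocks are pairwise disjoint, so 3 is the maximum.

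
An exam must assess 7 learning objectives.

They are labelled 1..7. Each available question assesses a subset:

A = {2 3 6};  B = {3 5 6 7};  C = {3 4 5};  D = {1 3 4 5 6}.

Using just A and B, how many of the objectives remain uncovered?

2

Union of A, B = {2, 3, 5, 6, 7}.
Not covered: 1, 4 — 2 objectives.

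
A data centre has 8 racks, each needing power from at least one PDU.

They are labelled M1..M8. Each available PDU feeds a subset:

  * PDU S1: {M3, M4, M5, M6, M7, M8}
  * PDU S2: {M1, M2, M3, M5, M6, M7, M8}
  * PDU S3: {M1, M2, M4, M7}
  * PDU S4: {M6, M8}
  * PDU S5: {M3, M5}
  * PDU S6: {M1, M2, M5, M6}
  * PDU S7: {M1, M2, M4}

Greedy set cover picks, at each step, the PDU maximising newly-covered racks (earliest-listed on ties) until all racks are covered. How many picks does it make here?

2

Greedy: pick S2 (covers 7 new) → pick S1 (covers 1 new). Total picks: 2.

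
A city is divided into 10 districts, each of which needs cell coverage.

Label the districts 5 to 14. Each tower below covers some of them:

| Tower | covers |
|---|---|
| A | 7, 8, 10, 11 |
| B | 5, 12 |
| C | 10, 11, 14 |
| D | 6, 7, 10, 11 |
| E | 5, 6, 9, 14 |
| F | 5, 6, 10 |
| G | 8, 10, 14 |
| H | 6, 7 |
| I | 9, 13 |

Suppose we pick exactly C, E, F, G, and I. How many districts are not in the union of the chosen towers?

2

Union of C, E, F, G, I = {5, 6, 8, 9, 10, 11, 13, 14}.
Not covered: 7, 12 — 2 districts.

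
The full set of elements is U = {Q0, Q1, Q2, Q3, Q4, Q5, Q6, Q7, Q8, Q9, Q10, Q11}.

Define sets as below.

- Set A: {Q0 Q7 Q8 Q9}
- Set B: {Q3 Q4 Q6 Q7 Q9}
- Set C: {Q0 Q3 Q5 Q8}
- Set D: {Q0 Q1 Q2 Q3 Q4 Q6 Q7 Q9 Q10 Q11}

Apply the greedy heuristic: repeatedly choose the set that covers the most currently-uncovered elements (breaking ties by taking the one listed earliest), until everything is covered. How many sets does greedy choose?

Greedy: pick D (covers 10 new) → pick C (covers 2 new). Total picks: 2.

2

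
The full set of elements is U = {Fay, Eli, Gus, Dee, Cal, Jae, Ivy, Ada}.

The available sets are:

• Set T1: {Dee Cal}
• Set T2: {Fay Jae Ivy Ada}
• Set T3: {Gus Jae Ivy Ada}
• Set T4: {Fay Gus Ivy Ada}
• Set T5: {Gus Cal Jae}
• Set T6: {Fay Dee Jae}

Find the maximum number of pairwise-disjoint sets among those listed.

T1, T3 are pairwise disjoint (T1={Dee,Cal}; T3={Gus,Jae,Ivy,Ada}).
Every remaining set overlaps one of these, and no 3 of the listed sets are pairwise disjoint, so 2 is the maximum.

2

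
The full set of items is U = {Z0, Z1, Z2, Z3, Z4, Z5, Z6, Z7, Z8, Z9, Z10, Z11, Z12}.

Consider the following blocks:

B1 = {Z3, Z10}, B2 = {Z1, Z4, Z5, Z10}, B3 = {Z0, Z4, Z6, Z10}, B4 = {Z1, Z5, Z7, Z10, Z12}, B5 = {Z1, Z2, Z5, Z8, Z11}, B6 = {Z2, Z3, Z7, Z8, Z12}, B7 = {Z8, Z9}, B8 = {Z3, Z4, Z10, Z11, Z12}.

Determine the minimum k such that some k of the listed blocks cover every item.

Take {B3, B5, B6, B7}. Their union is {Z0, Z1, Z2, Z3, Z4, Z5, Z6, Z7, Z8, Z9, Z10, Z11, Z12}, which is all 13 items.
Only B7 contains Z9, so B7 is forced; the remaining 11 items need at least 3 more blocks (each remaining block adds at most 5) — so at least 4 blocks are needed, and 4 is optimal.

4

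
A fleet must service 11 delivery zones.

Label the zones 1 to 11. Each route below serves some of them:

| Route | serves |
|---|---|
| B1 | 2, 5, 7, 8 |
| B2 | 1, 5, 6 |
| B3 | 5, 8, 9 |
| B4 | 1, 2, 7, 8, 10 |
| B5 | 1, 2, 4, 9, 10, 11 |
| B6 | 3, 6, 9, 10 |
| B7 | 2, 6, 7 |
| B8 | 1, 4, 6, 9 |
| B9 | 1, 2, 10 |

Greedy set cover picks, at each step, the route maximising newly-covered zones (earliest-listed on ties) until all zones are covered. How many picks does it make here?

3

Greedy: pick B5 (covers 6 new) → pick B1 (covers 3 new) → pick B6 (covers 2 new). Total picks: 3.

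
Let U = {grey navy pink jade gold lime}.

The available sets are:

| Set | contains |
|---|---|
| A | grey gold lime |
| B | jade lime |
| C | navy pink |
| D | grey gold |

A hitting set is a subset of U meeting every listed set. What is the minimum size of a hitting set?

3

The 3 items {pink, gold, lime} hit every set.
The sets B, C, D are pairwise disjoint, so any hitting set needs a separate item for each — at least 3. Hence 3 is optimal.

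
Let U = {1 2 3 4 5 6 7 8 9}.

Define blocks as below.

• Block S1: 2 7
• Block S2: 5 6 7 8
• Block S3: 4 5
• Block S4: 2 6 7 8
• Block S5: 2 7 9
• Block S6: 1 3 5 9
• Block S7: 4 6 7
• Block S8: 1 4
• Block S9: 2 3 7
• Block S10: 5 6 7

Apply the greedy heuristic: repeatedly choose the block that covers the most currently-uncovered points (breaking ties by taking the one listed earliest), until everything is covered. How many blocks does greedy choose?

Greedy: pick S2 (covers 4 new) → pick S6 (covers 3 new) → pick S1 (covers 1 new) → pick S3 (covers 1 new). Total picks: 4.
(The true minimum cover uses only 3 blocks, so greedy is not optimal here.)

4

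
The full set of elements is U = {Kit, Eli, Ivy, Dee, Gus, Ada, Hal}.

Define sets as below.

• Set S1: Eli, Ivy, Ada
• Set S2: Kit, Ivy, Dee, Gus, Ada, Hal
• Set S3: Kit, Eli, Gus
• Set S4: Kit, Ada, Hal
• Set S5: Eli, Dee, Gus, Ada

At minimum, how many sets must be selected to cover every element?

S1 and S2 cover everything between them: the union {Kit, Eli, Ivy, Dee, Gus, Ada, Hal} is all of U.
No single set has all 7 elements (the largest, S2, has 6), so 2 is optimal.

2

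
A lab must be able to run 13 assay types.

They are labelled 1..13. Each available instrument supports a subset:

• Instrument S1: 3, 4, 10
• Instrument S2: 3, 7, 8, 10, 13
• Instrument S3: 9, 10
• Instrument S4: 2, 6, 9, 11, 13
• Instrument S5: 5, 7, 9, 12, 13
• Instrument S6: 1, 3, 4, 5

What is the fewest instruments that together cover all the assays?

4

S2 and S4 and S5 and S6 together: S2 ∪ S4 ∪ S5 ∪ S6 = {1, 2, 3, 4, 5, 6, 7, 8, 9, 10, 11, 12, 13} — every assay is covered.
Only S5 contains 12, so S5 is forced; the remaining 8 assays need at least 3 more instruments (each remaining instrument adds at most 3) — so at least 4 instruments are needed, and 4 is optimal.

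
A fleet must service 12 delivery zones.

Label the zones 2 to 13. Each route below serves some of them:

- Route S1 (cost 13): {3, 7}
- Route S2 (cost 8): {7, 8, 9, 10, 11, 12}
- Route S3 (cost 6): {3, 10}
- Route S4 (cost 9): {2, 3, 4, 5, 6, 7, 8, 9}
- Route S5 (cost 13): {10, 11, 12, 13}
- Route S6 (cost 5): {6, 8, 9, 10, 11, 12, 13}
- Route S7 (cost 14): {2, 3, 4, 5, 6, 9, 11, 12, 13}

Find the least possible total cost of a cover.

14

S4, S6 together cover every zone (S4 ∪ S6 = {2, 3, 4, 5, 6, 7, 8, 9, 10, 11, 12, 13}); total cost 9 + 5 = 14.
No covering selection has total cost below 14.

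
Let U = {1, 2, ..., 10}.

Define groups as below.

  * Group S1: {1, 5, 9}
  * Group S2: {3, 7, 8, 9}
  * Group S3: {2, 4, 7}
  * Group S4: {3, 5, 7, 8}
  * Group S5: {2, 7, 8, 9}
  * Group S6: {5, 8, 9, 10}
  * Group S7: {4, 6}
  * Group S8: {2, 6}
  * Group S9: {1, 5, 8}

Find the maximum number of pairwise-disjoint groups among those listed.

S4, S7 are pairwise disjoint (S4={3,5,7,8}; S7={4,6}).
Every remaining group overlaps one of these, and no 3 of the listed groups are pairwise disjoint, so 2 is the maximum.

2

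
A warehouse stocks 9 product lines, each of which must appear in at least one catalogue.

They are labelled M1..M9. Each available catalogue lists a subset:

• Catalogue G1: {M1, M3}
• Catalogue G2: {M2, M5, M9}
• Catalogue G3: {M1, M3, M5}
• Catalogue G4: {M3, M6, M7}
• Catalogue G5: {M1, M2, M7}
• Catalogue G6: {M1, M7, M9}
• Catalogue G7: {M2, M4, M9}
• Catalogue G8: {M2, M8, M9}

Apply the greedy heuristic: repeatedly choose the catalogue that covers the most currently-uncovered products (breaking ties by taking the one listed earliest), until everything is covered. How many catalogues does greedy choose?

5

Greedy: pick G2 (covers 3 new) → pick G4 (covers 3 new) → pick G1 (covers 1 new) → pick G7 (covers 1 new) → pick G8 (covers 1 new). Total picks: 5.
(The true minimum cover uses only 4 catalogues, so greedy is not optimal here.)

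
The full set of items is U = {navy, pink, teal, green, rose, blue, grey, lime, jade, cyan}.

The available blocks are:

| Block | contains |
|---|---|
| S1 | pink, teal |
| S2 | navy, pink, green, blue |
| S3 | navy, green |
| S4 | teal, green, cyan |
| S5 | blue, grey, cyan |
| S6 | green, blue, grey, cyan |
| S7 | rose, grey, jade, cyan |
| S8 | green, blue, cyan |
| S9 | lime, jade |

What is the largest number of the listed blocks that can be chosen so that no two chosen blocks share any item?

4

S1, S3, S5, S9 are pairwise disjoint (S1={pink,teal}; S3={navy,green}; S5={blue,grey,cyan}; S9={lime,jade}).
Every remaining block overlaps one of these, and no 5 of the listed blocks are pairwise disjoint, so 4 is the maximum.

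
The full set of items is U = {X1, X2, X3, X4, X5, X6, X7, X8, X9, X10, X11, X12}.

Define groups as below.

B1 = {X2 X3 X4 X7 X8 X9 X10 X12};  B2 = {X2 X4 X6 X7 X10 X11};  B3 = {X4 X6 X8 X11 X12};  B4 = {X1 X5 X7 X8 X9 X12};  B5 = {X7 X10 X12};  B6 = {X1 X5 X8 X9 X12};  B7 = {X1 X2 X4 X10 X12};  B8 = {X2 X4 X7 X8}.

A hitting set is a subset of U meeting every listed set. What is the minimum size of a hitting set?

The 2 items {X2, X12} hit every group.
The groups B2, B6 are pairwise disjoint, so any hitting set needs a separate item for each — at least 2. Hence 2 is optimal.

2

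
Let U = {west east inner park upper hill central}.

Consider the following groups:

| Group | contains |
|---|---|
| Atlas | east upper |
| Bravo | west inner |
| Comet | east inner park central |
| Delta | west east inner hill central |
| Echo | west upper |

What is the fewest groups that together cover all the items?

Atlas and Comet and Delta together: Atlas ∪ Comet ∪ Delta = {west, east, inner, park, upper, hill, central} — every item is covered.
Only Comet contains park, so Comet is forced; the remaining 3 items need at least 2 more groups (each remaining group adds at most 2) — so at least 3 groups are needed, and 3 is optimal.

3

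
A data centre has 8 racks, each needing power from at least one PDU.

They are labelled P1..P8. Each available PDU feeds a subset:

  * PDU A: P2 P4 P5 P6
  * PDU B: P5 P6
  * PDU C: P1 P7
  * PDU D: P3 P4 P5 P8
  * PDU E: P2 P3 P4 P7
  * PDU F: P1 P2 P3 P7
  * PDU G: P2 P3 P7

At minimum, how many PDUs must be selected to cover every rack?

3

Take {A, C, D}. Their union is {P1, P2, P3, P4, P5, P6, P7, P8}, which is all 8 racks.
Only D contains P8, so D is forced; the remaining 4 racks need at least 2 more PDUs (each remaining PDU adds at most 3) — so at least 3 PDUs are needed, and 3 is optimal.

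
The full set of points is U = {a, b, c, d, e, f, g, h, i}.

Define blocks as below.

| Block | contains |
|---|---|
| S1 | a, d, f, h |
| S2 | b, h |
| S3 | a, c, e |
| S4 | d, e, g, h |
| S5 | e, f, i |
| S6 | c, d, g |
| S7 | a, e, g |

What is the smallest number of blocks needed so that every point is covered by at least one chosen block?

4

S2 and S5 and S6 and S7 together: S2 ∪ S5 ∪ S6 ∪ S7 = {a, b, c, d, e, f, g, h, i} — every point is covered.
Only S2 contains b, so S2 is forced; the remaining 7 points need at least 3 more blocks (each remaining block adds at most 3) — so at least 4 blocks are needed, and 4 is optimal.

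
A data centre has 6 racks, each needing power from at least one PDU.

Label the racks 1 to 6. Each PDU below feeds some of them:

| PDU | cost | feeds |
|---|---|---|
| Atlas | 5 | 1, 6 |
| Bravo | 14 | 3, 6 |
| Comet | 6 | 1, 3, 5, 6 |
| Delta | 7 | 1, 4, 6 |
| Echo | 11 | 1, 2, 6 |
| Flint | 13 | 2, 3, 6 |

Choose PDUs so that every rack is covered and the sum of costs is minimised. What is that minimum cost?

Comet, Delta, Echo together cover every rack (Comet ∪ Delta ∪ Echo = {1, 2, 3, 4, 5, 6}); total cost 6 + 7 + 11 = 24.
No covering selection has total cost below 24.

24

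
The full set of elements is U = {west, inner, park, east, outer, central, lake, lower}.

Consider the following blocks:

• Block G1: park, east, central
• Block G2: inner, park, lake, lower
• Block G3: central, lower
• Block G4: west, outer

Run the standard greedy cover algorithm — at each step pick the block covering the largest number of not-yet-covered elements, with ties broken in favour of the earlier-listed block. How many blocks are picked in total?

Greedy: pick G2 (covers 4 new) → pick G1 (covers 2 new) → pick G4 (covers 2 new). Total picks: 3.

3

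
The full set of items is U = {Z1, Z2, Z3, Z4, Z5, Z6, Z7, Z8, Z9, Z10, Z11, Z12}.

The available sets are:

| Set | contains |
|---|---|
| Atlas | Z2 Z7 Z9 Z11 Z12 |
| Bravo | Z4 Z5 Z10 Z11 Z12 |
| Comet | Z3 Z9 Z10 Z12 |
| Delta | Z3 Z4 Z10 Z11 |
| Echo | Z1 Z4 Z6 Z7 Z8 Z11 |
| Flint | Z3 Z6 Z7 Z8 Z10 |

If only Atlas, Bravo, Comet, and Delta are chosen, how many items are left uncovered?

Union of Atlas, Bravo, Comet, Delta = {Z2, Z3, Z4, Z5, Z7, Z9, Z10, Z11, Z12}.
Not covered: Z1, Z6, Z8 — 3 items.

3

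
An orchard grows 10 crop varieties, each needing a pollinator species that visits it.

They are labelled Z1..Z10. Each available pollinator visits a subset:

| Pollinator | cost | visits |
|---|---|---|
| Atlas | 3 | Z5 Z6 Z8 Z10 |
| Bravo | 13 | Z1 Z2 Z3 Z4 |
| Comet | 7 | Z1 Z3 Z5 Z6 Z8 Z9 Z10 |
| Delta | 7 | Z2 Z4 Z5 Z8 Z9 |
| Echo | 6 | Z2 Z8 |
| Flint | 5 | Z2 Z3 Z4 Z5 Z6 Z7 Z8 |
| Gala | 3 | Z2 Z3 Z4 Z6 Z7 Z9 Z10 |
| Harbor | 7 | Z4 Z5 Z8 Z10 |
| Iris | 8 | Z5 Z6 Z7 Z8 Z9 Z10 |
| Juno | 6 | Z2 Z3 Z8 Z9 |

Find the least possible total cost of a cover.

10

Comet, Gala together cover every variety (Comet ∪ Gala = {Z1, Z2, Z3, Z4, Z5, Z6, Z7, Z8, Z9, Z10}); total cost 7 + 3 = 10.
The greedy pick Gala, Atlas, Comet costs 13; no covering selection beats 10.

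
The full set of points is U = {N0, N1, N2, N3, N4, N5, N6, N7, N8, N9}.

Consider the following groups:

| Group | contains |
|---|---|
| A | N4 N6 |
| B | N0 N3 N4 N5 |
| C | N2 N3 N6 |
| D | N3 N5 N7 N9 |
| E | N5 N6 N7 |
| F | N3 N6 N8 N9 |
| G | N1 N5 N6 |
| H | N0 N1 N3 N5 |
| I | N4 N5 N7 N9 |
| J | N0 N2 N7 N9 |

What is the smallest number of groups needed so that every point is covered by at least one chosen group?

4

F and G and I and J together: F ∪ G ∪ I ∪ J = {N0, N1, N2, N3, N4, N5, N6, N7, N8, N9} — every point is covered.
No 3 of the 10 groups cover everything (all 120 combinations miss at least one point), so 4 is optimal.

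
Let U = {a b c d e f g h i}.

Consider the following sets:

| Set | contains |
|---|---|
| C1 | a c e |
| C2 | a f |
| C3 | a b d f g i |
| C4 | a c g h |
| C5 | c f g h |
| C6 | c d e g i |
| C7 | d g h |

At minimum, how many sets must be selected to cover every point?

3

C1, C3, and C5 cover everything between them: the union {a, b, c, d, e, f, g, h, i} is all of U.
Only C3 contains b, so C3 is forced; the remaining 3 points need at least 2 more sets (each remaining set adds at most 2) — so at least 3 sets are needed, and 3 is optimal.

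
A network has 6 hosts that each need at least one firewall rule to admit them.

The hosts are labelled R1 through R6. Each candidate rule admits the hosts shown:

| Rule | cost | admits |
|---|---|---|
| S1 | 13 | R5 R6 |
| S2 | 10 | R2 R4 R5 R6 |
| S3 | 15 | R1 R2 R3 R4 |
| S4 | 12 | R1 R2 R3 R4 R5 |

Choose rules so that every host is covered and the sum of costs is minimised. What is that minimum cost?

22

S2, S4 together cover every host (S2 ∪ S4 = {R1, R2, R3, R4, R5, R6}); total cost 10 + 12 = 22.
No covering selection has total cost below 22.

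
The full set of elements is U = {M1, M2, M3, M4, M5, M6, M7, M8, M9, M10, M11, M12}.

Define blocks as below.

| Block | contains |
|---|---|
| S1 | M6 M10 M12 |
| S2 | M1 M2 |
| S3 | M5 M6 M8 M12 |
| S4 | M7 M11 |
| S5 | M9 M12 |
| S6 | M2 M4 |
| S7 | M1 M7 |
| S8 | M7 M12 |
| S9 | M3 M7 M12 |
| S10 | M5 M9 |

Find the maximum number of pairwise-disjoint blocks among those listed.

4

S1, S4, S6, S10 are pairwise disjoint (S1={M6,M10,M12}; S4={M7,M11}; S6={M2,M4}; S10={M5,M9}).
Every remaining block overlaps one of these, and no 5 of the listed blocks are pairwise disjoint, so 4 is the maximum.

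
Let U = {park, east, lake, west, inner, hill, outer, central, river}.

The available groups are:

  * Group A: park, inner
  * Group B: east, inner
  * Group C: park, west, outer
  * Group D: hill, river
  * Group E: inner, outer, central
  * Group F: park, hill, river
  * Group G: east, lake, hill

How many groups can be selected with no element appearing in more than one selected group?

B, C, D are pairwise disjoint (B={east,inner}; C={park,west,outer}; D={hill,river}).
Every remaining group overlaps one of these, and no 4 of the listed groups are pairwise disjoint, so 3 is the maximum.

3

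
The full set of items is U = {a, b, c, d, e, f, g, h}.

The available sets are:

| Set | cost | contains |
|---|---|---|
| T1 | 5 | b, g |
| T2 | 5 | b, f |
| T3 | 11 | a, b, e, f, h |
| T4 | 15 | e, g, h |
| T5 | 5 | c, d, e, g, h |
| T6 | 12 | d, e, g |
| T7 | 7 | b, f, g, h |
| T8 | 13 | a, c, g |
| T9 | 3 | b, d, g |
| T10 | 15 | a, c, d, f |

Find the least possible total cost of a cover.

16

T3, T5 together cover every item (T3 ∪ T5 = {a, b, c, d, e, f, g, h}); total cost 11 + 5 = 16.
The greedy pick T5, T2, T3 costs 21; no covering selection beats 16.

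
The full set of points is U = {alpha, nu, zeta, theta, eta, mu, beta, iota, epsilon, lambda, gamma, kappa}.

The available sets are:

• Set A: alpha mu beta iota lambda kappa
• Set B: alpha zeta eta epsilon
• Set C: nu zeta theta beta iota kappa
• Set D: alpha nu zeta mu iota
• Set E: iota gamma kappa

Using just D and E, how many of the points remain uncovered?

Union of D, E = {alpha, nu, zeta, mu, iota, gamma, kappa}.
Not covered: theta, eta, beta, epsilon, lambda — 5 points.

5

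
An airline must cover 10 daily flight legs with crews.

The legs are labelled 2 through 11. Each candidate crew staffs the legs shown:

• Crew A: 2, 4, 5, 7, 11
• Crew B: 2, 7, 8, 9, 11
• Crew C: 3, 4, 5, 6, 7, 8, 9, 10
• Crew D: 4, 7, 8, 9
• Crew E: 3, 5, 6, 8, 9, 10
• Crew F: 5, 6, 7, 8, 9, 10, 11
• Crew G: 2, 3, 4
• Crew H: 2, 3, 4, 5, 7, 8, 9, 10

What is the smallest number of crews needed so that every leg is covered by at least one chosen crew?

2

F and H together: F ∪ H = {2, 3, 4, 5, 6, 7, 8, 9, 10, 11} — every leg is covered.
No single crew has all 10 legs (the largest, C, has 8), so 2 is optimal.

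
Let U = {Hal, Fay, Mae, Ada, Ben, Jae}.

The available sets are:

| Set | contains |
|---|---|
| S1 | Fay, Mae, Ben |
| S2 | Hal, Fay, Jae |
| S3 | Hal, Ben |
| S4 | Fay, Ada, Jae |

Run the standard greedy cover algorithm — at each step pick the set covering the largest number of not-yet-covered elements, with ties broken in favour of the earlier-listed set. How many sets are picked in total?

Greedy: pick S1 (covers 3 new) → pick S2 (covers 2 new) → pick S4 (covers 1 new). Total picks: 3.

3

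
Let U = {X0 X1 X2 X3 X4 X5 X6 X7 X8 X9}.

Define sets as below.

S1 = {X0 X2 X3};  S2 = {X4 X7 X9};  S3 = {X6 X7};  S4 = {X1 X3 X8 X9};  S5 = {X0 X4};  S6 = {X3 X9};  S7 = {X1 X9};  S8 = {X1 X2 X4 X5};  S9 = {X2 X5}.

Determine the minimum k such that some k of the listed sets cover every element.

4

Take {S3, S4, S5, S8}. Their union is {X0, X1, X2, X3, X4, X5, X6, X7, X8, X9}, which is all 10 elements.
No 3 of the 9 sets cover everything (all 84 combinations miss at least one element), so 4 is optimal.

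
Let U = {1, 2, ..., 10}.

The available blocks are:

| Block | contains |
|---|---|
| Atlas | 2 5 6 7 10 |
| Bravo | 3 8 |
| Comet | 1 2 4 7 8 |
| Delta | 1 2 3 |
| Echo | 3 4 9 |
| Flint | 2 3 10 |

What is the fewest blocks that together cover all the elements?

Atlas, Comet, and Echo cover everything between them: the union {1, 2, 3, 4, 5, 6, 7, 8, 9, 10} is all of U.
Only Atlas contains 5, so Atlas is forced; the remaining 5 elements need at least 2 more blocks (each remaining block adds at most 3) — so at least 3 blocks are needed, and 3 is optimal.

3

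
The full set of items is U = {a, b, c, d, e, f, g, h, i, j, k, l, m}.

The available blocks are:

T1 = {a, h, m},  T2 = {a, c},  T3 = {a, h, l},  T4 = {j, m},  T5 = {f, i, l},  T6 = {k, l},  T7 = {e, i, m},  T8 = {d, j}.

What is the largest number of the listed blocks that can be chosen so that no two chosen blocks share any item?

4

T2, T6, T7, T8 are pairwise disjoint (T2={a,c}; T6={k,l}; T7={e,i,m}; T8={d,j}).
Every remaining block overlaps one of these, and no 5 of the listed blocks are pairwise disjoint, so 4 is the maximum.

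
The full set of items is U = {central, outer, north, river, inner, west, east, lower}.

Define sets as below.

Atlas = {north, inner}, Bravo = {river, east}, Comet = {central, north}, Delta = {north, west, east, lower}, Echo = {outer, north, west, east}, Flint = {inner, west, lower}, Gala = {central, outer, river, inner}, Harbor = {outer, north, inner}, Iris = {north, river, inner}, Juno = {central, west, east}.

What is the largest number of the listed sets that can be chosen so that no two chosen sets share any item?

3

Bravo, Comet, Flint are pairwise disjoint (Bravo={river,east}; Comet={central,north}; Flint={inner,west,lower}).
Every remaining set overlaps one of these, and no 4 of the listed sets are pairwise disjoint, so 3 is the maximum.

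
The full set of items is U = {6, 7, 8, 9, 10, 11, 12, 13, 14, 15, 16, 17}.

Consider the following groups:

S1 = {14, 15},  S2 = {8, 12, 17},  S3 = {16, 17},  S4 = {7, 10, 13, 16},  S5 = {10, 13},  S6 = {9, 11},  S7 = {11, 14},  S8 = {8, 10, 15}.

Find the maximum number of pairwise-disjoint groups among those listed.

4

S1, S2, S5, S6 are pairwise disjoint (S1={14,15}; S2={8,12,17}; S5={10,13}; S6={9,11}).
Every remaining group overlaps one of these, and no 5 of the listed groups are pairwise disjoint, so 4 is the maximum.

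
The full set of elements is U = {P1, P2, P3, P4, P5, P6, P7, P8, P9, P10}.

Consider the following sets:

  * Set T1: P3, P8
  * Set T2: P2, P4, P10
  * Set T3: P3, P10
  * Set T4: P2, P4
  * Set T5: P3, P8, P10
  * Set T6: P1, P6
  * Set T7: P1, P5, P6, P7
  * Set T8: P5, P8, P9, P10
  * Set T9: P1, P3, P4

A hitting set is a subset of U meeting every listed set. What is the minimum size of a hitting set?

4

H = {P1, P3, P4, P8} meets every set (each contains at least one member of H), and |H| = 4.
No choice of 3 elements meets every set, so 4 is the minimum.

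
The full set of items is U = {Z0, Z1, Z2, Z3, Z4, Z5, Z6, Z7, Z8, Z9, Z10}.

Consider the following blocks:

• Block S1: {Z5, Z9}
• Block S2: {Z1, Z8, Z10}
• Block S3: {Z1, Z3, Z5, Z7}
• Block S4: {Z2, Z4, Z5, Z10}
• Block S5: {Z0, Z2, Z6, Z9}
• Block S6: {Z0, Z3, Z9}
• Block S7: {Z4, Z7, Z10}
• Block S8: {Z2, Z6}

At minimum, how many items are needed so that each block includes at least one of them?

4

The 4 items {Z1, Z6, Z9, Z10} hit every block.
No choice of 3 items meets every block, so 4 is the minimum.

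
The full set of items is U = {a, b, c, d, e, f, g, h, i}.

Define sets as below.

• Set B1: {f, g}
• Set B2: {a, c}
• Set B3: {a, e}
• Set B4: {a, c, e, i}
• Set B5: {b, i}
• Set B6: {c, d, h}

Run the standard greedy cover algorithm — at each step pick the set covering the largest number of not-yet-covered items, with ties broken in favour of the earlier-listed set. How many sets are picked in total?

4

Greedy: pick B4 (covers 4 new) → pick B1 (covers 2 new) → pick B6 (covers 2 new) → pick B5 (covers 1 new). Total picks: 4.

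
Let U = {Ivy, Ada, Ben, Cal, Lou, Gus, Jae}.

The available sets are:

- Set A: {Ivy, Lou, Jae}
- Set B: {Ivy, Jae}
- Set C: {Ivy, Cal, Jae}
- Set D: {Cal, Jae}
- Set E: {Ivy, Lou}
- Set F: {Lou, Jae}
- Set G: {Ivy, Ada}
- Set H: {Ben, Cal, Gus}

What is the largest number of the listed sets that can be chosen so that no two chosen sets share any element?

F, G, H are pairwise disjoint (F={Lou,Jae}; G={Ivy,Ada}; H={Ben,Cal,Gus}).
Every remaining set overlaps one of these, and no 4 of the listed sets are pairwise disjoint, so 3 is the maximum.

3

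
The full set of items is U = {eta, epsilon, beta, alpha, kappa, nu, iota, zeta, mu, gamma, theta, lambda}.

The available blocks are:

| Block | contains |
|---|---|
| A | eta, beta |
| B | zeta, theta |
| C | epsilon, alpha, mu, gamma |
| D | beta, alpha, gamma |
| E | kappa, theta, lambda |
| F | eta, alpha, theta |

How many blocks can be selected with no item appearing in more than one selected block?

3

A, B, C are pairwise disjoint (A={eta,beta}; B={zeta,theta}; C={epsilon,alpha,mu,gamma}).
Every remaining block overlaps one of these, and no 4 of the listed blocks are pairwise disjoint, so 3 is the maximum.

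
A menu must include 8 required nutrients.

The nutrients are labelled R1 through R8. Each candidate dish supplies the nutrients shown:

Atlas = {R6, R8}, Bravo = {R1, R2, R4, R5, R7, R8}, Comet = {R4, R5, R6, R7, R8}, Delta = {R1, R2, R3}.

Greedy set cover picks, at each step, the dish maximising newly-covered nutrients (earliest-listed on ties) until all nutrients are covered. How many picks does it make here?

3

Greedy: pick Bravo (covers 6 new) → pick Atlas (covers 1 new) → pick Delta (covers 1 new). Total picks: 3.
(The true minimum cover uses only 2 dishes, so greedy is not optimal here.)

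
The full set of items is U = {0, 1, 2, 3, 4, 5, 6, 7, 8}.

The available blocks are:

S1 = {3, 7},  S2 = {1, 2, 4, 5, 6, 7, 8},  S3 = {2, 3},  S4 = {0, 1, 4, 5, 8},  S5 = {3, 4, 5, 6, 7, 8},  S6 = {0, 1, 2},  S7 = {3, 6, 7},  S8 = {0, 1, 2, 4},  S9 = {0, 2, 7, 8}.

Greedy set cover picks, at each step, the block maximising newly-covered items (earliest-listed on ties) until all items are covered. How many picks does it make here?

3

Greedy: pick S2 (covers 7 new) → pick S1 (covers 1 new) → pick S4 (covers 1 new). Total picks: 3.
(The true minimum cover uses only 2 blocks, so greedy is not optimal here.)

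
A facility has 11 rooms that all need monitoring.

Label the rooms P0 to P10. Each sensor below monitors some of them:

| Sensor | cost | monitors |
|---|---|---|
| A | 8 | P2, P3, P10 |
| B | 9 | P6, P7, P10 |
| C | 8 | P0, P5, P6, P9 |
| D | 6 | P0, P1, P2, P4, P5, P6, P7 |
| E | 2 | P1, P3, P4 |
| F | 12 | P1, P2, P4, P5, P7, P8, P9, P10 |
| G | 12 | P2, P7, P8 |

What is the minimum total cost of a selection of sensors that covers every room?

20

D, E, F together cover every room (D ∪ E ∪ F = {P0, P1, P2, P3, P4, P5, P6, P7, P8, P9, P10}); total cost 6 + 2 + 12 = 20.
No covering selection has total cost below 20.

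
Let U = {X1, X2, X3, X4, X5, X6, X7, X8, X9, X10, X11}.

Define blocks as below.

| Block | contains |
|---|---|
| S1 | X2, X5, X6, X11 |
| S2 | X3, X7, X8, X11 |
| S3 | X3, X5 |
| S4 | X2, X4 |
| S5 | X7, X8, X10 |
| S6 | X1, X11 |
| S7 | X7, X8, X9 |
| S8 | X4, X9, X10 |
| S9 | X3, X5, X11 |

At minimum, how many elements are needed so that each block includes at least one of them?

4

H = {X3, X4, X8, X11} meets every block (each contains at least one member of H), and |H| = 4.
The blocks S3, S4, S5, S6 are pairwise disjoint, so any hitting set needs a separate element for each — at least 4. Hence 4 is optimal.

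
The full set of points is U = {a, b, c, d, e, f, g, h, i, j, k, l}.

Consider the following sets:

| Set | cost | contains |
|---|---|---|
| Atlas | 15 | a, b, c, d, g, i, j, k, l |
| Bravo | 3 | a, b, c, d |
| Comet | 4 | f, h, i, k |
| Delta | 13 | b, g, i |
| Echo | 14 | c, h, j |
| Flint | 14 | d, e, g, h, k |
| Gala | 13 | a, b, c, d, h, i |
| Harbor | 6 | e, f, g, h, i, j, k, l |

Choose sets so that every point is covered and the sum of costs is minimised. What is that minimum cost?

Bravo, Harbor together cover every point (Bravo ∪ Harbor = {a, b, c, d, e, f, g, h, i, j, k, l}); total cost 3 + 6 = 9.
No covering selection has total cost below 9.

9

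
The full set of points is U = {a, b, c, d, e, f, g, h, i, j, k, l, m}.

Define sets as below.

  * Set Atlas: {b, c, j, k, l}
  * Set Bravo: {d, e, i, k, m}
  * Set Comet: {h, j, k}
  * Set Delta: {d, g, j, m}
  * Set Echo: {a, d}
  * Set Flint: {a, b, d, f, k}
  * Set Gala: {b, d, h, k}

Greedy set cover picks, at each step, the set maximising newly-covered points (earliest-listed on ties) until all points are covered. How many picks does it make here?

Greedy: pick Atlas (covers 5 new) → pick Bravo (covers 4 new) → pick Flint (covers 2 new) → pick Comet (covers 1 new) → pick Delta (covers 1 new). Total picks: 5.

5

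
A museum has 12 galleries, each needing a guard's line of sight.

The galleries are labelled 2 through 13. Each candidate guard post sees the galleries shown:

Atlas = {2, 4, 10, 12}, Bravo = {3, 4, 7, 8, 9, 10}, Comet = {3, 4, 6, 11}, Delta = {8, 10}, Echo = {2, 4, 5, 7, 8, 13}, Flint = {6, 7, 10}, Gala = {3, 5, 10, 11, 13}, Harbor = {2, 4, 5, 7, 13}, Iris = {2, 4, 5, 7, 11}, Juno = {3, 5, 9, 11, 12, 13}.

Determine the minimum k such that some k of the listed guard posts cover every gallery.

Take {Echo, Flint, Juno}. Their union is {2, 3, 4, 5, 6, 7, 8, 9, 10, 11, 12, 13}, which is all 12 galleries.
No 2 of the 10 guard posts cover everything (all 45 combinations miss at least one gallery), so 3 is optimal.

3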